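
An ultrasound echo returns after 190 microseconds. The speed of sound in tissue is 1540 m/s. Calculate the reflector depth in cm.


depth = c * t / 2
t = 190 us = 1.9000e-04 s
depth = 1540 * 1.9000e-04 / 2
depth = 0.1463 m = 14.63 cm


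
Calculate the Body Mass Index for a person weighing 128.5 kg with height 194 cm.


BMI = weight / height^2
height = 194 cm = 1.94 m
BMI = 128.5 / 1.94^2
BMI = 34.14 kg/m^2


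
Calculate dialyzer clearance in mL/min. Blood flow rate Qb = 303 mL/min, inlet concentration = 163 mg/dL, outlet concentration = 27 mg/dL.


K = Qb * (Cb_in - Cb_out) / Cb_in
K = 303 * (163 - 27) / 163
K = 252.8 mL/min


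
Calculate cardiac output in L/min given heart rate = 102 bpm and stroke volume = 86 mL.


CO = HR * SV
CO = 102 * 86 / 1000
CO = 8.772 L/min


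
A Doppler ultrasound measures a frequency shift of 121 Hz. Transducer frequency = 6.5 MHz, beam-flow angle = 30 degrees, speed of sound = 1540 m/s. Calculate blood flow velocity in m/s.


v = fd * c / (2 * f0 * cos(theta))
v = 121 * 1540 / (2 * 6.5000e+06 * cos(30))
v = 0.01655 m/s


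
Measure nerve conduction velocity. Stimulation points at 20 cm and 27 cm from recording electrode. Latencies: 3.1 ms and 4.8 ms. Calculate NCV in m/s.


Distance = (27 - 20) / 100 = 0.07 m
dt = (4.8 - 3.1) / 1000 = 0.0017 s
NCV = dist / dt = 41.18 m/s


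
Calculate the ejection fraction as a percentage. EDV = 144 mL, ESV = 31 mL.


SV = EDV - ESV = 144 - 31 = 113 mL
EF = SV/EDV * 100 = 113/144 * 100
EF = 78.47%


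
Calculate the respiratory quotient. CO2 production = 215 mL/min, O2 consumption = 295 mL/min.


RQ = VCO2 / VO2
RQ = 215 / 295
RQ = 0.7288


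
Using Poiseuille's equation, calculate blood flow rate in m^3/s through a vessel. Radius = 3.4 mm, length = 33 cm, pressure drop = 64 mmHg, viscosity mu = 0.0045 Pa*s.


Q = pi*r^4*dP / (8*mu*L)
r = 0.0034 m, L = 0.33 m
dP = 64 mmHg = 8532.608 Pa
Q = 3.0153e-04 m^3/s


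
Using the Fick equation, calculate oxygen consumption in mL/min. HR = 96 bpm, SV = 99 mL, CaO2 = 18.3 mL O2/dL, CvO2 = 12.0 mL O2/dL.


CO = HR*SV = 96*99/1000 = 9.504 L/min
a-v O2 diff = 18.3 - 12.0 = 6.3 mL/dL
VO2 = CO * (CaO2-CvO2) * 10 dL/L
VO2 = 9.504 * 6.3 * 10
VO2 = 598.8 mL/min


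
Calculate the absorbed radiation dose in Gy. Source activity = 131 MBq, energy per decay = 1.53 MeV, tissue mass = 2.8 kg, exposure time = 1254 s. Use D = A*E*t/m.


A = 131 MBq = 1.3100e+08 Bq
E = 1.53 MeV = 2.45106e-13 J
D = A*E*t/m = 1.3100e+08*2.45106e-13*1254/2.8
D = 0.01438 Gy


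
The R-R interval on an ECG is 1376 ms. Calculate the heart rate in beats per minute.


HR = 60 / RR_interval(s)
RR = 1376 ms = 1.376 s
HR = 60 / 1.376 = 43.6 bpm


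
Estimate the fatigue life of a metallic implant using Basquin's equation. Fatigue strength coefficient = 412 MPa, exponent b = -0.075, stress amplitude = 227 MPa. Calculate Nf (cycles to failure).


sigma_a = sigma_f' * (2Nf)^b
2Nf = (sigma_a/sigma_f')^(1/b)
2Nf = (227/412)^(1/-0.075)
2Nf = 2828.9034
Nf = 1414


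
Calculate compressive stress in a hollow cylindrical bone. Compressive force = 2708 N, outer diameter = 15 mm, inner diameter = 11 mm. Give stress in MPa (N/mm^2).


A = pi*(r_o^2 - r_i^2)
r_o = 7.5 mm, r_i = 5.5 mm
A = 81.6814 mm^2
sigma = F/A = 2708 / 81.6814
sigma = 33.15 MPa


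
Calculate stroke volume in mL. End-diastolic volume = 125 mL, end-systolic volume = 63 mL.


SV = EDV - ESV
SV = 125 - 63
SV = 62 mL


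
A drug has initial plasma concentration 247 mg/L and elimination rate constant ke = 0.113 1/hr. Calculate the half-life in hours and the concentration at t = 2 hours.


t_half = ln(2) / ke = 0.693147 / 0.113 = 6.134 hr
C(t) = C0 * exp(-ke*t) = 247 * exp(-0.113*2)
C(2) = 197 mg/L


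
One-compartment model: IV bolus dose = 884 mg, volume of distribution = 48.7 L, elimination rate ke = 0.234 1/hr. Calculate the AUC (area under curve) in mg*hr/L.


C0 = Dose/Vd = 884/48.7 = 18.152 mg/L
AUC = C0/ke = 18.152/0.234
AUC = 77.57 mg*hr/L


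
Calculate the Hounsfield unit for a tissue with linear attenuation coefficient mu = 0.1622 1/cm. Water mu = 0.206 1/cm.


HU = ((mu_tissue - mu_water) / mu_water) * 1000
HU = ((0.1622 - 0.206) / 0.206) * 1000
HU = -212.6


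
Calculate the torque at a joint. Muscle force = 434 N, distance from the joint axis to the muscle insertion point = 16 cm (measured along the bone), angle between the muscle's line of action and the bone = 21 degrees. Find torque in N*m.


Torque = F * d * sin(theta)   (moment arm = d*sin(theta))
d = 16 cm = 0.16 m
Torque = 434 * 0.16 * sin(21)
Torque = 24.89 N*m


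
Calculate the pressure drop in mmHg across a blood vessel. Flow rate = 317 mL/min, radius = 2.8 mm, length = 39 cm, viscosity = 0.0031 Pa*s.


dP = 8*mu*L*Q / (pi*r^4)
Q = 317 mL/min = 5.28333e-06 m^3/s
dP = 264.632 Pa = 264.632 / 133.322 mmHg = 1.985 mmHg


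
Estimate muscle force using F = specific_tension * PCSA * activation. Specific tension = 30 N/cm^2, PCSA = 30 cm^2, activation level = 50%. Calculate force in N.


F = sigma * PCSA * activation
F = 30 * 30 * 0.5
F = 450 N


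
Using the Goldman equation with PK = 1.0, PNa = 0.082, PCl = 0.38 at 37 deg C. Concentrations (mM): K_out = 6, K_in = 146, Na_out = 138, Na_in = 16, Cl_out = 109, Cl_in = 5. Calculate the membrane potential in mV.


Vm = (RT/F)*ln((PK*Ko + PNa*Nao + PCl*Cli)/(PK*Ki + PNa*Nai + PCl*Clo))
Numer = 19.216, Denom = 188.732
Vm = -61.06 mV


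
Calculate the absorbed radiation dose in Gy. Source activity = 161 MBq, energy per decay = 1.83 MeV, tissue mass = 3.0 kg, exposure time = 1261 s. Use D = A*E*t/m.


A = 161 MBq = 1.6100e+08 Bq
E = 1.83 MeV = 2.93166e-13 J
D = A*E*t/m = 1.6100e+08*2.93166e-13*1261/3.0
D = 0.01984 Gy


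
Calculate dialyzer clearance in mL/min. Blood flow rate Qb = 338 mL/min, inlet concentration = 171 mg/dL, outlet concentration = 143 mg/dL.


K = Qb * (Cb_in - Cb_out) / Cb_in
K = 338 * (171 - 143) / 171
K = 55.35 mL/min


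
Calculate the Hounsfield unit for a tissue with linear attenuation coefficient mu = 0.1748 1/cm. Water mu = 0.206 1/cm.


HU = ((mu_tissue - mu_water) / mu_water) * 1000
HU = ((0.1748 - 0.206) / 0.206) * 1000
HU = -151.5


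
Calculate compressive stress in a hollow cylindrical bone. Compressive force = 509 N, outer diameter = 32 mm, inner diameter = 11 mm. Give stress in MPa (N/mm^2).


A = pi*(r_o^2 - r_i^2)
r_o = 16 mm, r_i = 5.5 mm
A = 709.215 mm^2
sigma = F/A = 509 / 709.215
sigma = 0.7177 MPa


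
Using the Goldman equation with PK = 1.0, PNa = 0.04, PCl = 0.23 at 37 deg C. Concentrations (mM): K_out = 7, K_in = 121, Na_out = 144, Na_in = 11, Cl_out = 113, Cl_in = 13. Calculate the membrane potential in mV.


Vm = (RT/F)*ln((PK*Ko + PNa*Nao + PCl*Cli)/(PK*Ki + PNa*Nai + PCl*Clo))
Numer = 15.75, Denom = 147.43
Vm = -59.77 mV


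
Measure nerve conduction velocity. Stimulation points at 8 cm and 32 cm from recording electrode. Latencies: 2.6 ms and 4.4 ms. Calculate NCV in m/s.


Distance = (32 - 8) / 100 = 0.24 m
dt = (4.4 - 2.6) / 1000 = 0.0018 s
NCV = dist / dt = 133.3 m/s


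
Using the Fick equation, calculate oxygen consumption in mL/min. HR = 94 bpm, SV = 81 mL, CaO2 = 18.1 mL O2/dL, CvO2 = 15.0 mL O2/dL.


CO = HR*SV = 94*81/1000 = 7.614 L/min
a-v O2 diff = 18.1 - 15.0 = 3.1 mL/dL
VO2 = CO * (CaO2-CvO2) * 10 dL/L
VO2 = 7.614 * 3.1 * 10
VO2 = 236 mL/min


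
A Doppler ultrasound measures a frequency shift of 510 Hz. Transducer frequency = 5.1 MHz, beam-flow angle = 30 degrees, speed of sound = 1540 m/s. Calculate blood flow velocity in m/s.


v = fd * c / (2 * f0 * cos(theta))
v = 510 * 1540 / (2 * 5.1000e+06 * cos(30))
v = 0.08891 m/s


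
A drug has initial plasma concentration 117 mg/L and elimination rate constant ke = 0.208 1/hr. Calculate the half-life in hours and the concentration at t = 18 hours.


t_half = ln(2) / ke = 0.693147 / 0.208 = 3.332 hr
C(t) = C0 * exp(-ke*t) = 117 * exp(-0.208*18)
C(18) = 2.768 mg/L


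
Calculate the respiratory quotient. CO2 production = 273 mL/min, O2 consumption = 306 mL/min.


RQ = VCO2 / VO2
RQ = 273 / 306
RQ = 0.8922


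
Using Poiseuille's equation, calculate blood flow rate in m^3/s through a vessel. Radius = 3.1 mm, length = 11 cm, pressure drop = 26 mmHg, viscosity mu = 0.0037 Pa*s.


Q = pi*r^4*dP / (8*mu*L)
r = 0.0031 m, L = 0.11 m
dP = 26 mmHg = 3466.372 Pa
Q = 3.0888e-04 m^3/s


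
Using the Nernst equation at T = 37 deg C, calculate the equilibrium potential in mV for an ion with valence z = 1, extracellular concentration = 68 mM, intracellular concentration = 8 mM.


E = (RT/(zF)) * ln(C_out/C_in)
T = 37 + 273.15 = 310.15 K
E = (8.314 * 310.15 / (1 * 96485)) * ln(68/8)
E = 57.19 mV


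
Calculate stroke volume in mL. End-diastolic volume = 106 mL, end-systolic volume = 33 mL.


SV = EDV - ESV
SV = 106 - 33
SV = 73 mL


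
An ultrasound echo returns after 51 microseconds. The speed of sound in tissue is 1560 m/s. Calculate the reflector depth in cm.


depth = c * t / 2
t = 51 us = 5.1000e-05 s
depth = 1560 * 5.1000e-05 / 2
depth = 0.03978 m = 3.978 cm


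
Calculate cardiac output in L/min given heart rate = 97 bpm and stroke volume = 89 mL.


CO = HR * SV
CO = 97 * 89 / 1000
CO = 8.633 L/min


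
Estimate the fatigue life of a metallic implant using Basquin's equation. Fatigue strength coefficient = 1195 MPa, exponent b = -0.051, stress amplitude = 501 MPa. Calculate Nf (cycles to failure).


sigma_a = sigma_f' * (2Nf)^b
2Nf = (sigma_a/sigma_f')^(1/b)
2Nf = (501/1195)^(1/-0.051)
2Nf = 25266934
Nf = 1.2633e+07


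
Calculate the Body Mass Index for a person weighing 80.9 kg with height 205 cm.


BMI = weight / height^2
height = 205 cm = 2.05 m
BMI = 80.9 / 2.05^2
BMI = 19.25 kg/m^2


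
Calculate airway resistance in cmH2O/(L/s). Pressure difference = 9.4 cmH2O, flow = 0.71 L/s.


R = dP / flow
R = 9.4 / 0.71
R = 13.24 cmH2O/(L/s)


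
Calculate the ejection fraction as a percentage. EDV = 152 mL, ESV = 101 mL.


SV = EDV - ESV = 152 - 101 = 51 mL
EF = SV/EDV * 100 = 51/152 * 100
EF = 33.55%


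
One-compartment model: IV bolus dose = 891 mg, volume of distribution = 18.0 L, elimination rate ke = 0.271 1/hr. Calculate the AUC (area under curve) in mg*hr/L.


C0 = Dose/Vd = 891/18.0 = 49.5 mg/L
AUC = C0/ke = 49.5/0.271
AUC = 182.7 mg*hr/L


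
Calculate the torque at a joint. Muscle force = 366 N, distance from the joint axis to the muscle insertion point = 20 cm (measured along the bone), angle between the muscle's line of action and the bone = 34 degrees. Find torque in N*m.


Torque = F * d * sin(theta)   (moment arm = d*sin(theta))
d = 20 cm = 0.2 m
Torque = 366 * 0.2 * sin(34)
Torque = 40.93 N*m


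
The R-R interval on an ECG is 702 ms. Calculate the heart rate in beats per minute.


HR = 60 / RR_interval(s)
RR = 702 ms = 0.702 s
HR = 60 / 0.702 = 85.47 bpm


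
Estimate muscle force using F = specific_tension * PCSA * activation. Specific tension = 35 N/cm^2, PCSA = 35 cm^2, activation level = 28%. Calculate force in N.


F = sigma * PCSA * activation
F = 35 * 35 * 0.28
F = 343 N


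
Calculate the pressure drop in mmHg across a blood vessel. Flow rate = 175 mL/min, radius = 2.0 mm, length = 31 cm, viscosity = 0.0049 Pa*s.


dP = 8*mu*L*Q / (pi*r^4)
Q = 175 mL/min = 2.91667e-06 m^3/s
dP = 705.124 Pa = 705.124 / 133.322 mmHg = 5.289 mmHg


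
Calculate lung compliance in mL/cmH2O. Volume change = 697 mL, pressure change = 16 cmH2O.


C = dV / dP
C = 697 / 16
C = 43.56 mL/cmH2O


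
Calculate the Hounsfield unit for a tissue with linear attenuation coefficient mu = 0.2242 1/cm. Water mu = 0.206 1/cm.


HU = ((mu_tissue - mu_water) / mu_water) * 1000
HU = ((0.2242 - 0.206) / 0.206) * 1000
HU = 88.35


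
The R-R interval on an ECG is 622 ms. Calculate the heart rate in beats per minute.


HR = 60 / RR_interval(s)
RR = 622 ms = 0.622 s
HR = 60 / 0.622 = 96.46 bpm


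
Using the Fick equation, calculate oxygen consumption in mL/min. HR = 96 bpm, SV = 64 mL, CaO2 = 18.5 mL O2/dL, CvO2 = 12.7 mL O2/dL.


CO = HR*SV = 96*64/1000 = 6.144 L/min
a-v O2 diff = 18.5 - 12.7 = 5.8 mL/dL
VO2 = CO * (CaO2-CvO2) * 10 dL/L
VO2 = 6.144 * 5.8 * 10
VO2 = 356.4 mL/min


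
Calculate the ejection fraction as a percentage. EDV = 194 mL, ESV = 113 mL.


SV = EDV - ESV = 194 - 113 = 81 mL
EF = SV/EDV * 100 = 81/194 * 100
EF = 41.75%


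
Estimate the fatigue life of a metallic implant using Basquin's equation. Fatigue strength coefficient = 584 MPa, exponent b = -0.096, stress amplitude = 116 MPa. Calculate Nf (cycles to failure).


sigma_a = sigma_f' * (2Nf)^b
2Nf = (sigma_a/sigma_f')^(1/b)
2Nf = (116/584)^(1/-0.096)
2Nf = 20513028
Nf = 1.0257e+07


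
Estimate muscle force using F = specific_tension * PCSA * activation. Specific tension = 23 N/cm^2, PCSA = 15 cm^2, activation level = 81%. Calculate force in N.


F = sigma * PCSA * activation
F = 23 * 15 * 0.81
F = 279.5 N


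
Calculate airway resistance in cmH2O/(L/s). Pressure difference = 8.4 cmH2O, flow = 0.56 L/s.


R = dP / flow
R = 8.4 / 0.56
R = 15 cmH2O/(L/s)


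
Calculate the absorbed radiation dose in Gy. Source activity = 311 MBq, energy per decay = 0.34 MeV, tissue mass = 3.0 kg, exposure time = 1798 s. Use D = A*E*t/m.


A = 311 MBq = 3.1100e+08 Bq
E = 0.34 MeV = 5.4468e-14 J
D = A*E*t/m = 3.1100e+08*5.4468e-14*1798/3.0
D = 0.01015 Gy


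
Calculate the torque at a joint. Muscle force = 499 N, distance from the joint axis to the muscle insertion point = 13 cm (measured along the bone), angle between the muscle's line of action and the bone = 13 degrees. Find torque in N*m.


Torque = F * d * sin(theta)   (moment arm = d*sin(theta))
d = 13 cm = 0.13 m
Torque = 499 * 0.13 * sin(13)
Torque = 14.59 N*m


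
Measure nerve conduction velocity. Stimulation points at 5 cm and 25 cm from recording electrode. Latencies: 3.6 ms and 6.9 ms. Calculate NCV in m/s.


Distance = (25 - 5) / 100 = 0.2 m
dt = (6.9 - 3.6) / 1000 = 0.0033 s
NCV = dist / dt = 60.61 m/s


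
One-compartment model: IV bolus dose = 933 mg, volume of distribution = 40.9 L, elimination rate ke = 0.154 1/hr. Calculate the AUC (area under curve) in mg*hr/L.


C0 = Dose/Vd = 933/40.9 = 22.8117 mg/L
AUC = C0/ke = 22.8117/0.154
AUC = 148.1 mg*hr/L


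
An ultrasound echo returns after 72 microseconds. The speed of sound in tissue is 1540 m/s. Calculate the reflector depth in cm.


depth = c * t / 2
t = 72 us = 7.2000e-05 s
depth = 1540 * 7.2000e-05 / 2
depth = 0.05544 m = 5.544 cm


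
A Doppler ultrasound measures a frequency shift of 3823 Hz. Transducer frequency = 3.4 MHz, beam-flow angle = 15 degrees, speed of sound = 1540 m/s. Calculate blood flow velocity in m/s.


v = fd * c / (2 * f0 * cos(theta))
v = 3823 * 1540 / (2 * 3.4000e+06 * cos(15))
v = 0.8963 m/s


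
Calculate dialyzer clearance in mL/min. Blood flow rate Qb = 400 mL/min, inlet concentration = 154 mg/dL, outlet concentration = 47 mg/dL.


K = Qb * (Cb_in - Cb_out) / Cb_in
K = 400 * (154 - 47) / 154
K = 277.9 mL/min


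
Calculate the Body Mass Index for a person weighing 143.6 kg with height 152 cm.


BMI = weight / height^2
height = 152 cm = 1.52 m
BMI = 143.6 / 1.52^2
BMI = 62.15 kg/m^2


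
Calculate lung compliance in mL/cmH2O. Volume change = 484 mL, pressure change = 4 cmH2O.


C = dV / dP
C = 484 / 4
C = 121 mL/cmH2O


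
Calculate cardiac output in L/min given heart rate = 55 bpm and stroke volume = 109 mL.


CO = HR * SV
CO = 55 * 109 / 1000
CO = 5.995 L/min


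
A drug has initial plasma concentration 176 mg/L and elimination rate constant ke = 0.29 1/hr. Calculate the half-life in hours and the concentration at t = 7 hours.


t_half = ln(2) / ke = 0.693147 / 0.29 = 2.39 hr
C(t) = C0 * exp(-ke*t) = 176 * exp(-0.29*7)
C(7) = 23.12 mg/L


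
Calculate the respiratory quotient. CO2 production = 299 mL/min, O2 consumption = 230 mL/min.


RQ = VCO2 / VO2
RQ = 299 / 230
RQ = 1.3


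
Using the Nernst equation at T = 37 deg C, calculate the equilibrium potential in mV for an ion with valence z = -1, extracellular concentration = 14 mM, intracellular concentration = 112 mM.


E = (RT/(zF)) * ln(C_out/C_in)
T = 37 + 273.15 = 310.15 K
E = (8.314 * 310.15 / (-1 * 96485)) * ln(14/112)
E = 55.57 mV


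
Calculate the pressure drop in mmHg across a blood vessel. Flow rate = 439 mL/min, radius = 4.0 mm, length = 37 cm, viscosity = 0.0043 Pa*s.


dP = 8*mu*L*Q / (pi*r^4)
Q = 439 mL/min = 7.31667e-06 m^3/s
dP = 115.793 Pa = 115.793 / 133.322 mmHg = 0.8685 mmHg


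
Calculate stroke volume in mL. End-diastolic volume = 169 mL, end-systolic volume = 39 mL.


SV = EDV - ESV
SV = 169 - 39
SV = 130 mL


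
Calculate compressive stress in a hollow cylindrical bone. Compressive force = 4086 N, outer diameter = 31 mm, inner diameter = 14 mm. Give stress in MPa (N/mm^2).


A = pi*(r_o^2 - r_i^2)
r_o = 15.5 mm, r_i = 7 mm
A = 600.83 mm^2
sigma = F/A = 4086 / 600.83
sigma = 6.801 MPa


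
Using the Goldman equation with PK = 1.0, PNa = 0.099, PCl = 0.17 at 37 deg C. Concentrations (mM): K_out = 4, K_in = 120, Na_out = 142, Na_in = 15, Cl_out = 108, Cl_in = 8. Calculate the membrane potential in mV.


Vm = (RT/F)*ln((PK*Ko + PNa*Nao + PCl*Cli)/(PK*Ki + PNa*Nai + PCl*Clo))
Numer = 19.418, Denom = 139.845
Vm = -52.76 mV


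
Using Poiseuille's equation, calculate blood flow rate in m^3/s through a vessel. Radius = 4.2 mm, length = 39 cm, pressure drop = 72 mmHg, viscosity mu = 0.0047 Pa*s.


Q = pi*r^4*dP / (8*mu*L)
r = 0.0042 m, L = 0.39 m
dP = 72 mmHg = 9599.184 Pa
Q = 6.3992e-04 m^3/s


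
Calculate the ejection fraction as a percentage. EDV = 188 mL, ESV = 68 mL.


SV = EDV - ESV = 188 - 68 = 120 mL
EF = SV/EDV * 100 = 120/188 * 100
EF = 63.83%


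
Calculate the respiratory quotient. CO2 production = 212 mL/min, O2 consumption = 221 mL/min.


RQ = VCO2 / VO2
RQ = 212 / 221
RQ = 0.9593


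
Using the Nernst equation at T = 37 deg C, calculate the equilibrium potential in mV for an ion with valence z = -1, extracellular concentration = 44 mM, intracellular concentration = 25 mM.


E = (RT/(zF)) * ln(C_out/C_in)
T = 37 + 273.15 = 310.15 K
E = (8.314 * 310.15 / (-1 * 96485)) * ln(44/25)
E = -15.11 mV


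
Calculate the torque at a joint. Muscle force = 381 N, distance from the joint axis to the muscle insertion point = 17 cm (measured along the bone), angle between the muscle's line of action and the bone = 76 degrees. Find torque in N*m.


Torque = F * d * sin(theta)   (moment arm = d*sin(theta))
d = 17 cm = 0.17 m
Torque = 381 * 0.17 * sin(76)
Torque = 62.85 N*m


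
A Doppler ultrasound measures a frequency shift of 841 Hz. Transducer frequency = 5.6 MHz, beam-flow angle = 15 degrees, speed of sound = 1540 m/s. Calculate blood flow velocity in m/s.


v = fd * c / (2 * f0 * cos(theta))
v = 841 * 1540 / (2 * 5.6000e+06 * cos(15))
v = 0.1197 m/s


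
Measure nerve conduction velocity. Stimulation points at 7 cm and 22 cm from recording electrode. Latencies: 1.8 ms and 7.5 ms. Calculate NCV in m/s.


Distance = (22 - 7) / 100 = 0.15 m
dt = (7.5 - 1.8) / 1000 = 0.0057 s
NCV = dist / dt = 26.32 m/s


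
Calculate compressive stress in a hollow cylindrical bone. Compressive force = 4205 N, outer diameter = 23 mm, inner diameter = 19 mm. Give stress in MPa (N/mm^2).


A = pi*(r_o^2 - r_i^2)
r_o = 11.5 mm, r_i = 9.5 mm
A = 131.947 mm^2
sigma = F/A = 4205 / 131.947
sigma = 31.87 MPa


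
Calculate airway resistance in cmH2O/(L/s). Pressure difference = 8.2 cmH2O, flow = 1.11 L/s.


R = dP / flow
R = 8.2 / 1.11
R = 7.387 cmH2O/(L/s)


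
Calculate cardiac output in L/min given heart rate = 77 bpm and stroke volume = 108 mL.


CO = HR * SV
CO = 77 * 108 / 1000
CO = 8.316 L/min


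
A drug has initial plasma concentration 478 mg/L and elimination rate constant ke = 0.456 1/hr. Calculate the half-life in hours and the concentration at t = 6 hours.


t_half = ln(2) / ke = 0.693147 / 0.456 = 1.52 hr
C(t) = C0 * exp(-ke*t) = 478 * exp(-0.456*6)
C(6) = 30.99 mg/L


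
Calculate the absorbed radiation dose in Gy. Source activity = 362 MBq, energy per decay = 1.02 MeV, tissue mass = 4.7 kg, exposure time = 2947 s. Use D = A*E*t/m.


A = 362 MBq = 3.6200e+08 Bq
E = 1.02 MeV = 1.63404e-13 J
D = A*E*t/m = 3.6200e+08*1.63404e-13*2947/4.7
D = 0.03709 Gy


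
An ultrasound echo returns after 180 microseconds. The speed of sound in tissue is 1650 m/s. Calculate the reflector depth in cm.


depth = c * t / 2
t = 180 us = 1.8000e-04 s
depth = 1650 * 1.8000e-04 / 2
depth = 0.1485 m = 14.85 cm


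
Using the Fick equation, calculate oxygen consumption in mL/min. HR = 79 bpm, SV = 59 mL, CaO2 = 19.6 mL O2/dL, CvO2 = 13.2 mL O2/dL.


CO = HR*SV = 79*59/1000 = 4.661 L/min
a-v O2 diff = 19.6 - 13.2 = 6.4 mL/dL
VO2 = CO * (CaO2-CvO2) * 10 dL/L
VO2 = 4.661 * 6.4 * 10
VO2 = 298.3 mL/min


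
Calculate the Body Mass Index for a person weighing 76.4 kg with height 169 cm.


BMI = weight / height^2
height = 169 cm = 1.69 m
BMI = 76.4 / 1.69^2
BMI = 26.75 kg/m^2


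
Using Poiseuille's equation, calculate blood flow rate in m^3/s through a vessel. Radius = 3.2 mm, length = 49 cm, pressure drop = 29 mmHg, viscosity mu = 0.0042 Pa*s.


Q = pi*r^4*dP / (8*mu*L)
r = 0.0032 m, L = 0.49 m
dP = 29 mmHg = 3866.338 Pa
Q = 7.7360e-05 m^3/s


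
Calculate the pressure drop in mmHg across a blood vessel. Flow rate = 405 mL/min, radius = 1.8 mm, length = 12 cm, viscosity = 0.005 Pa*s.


dP = 8*mu*L*Q / (pi*r^4)
Q = 405 mL/min = 6.75e-06 m^3/s
dP = 982.438 Pa = 982.438 / 133.322 mmHg = 7.369 mmHg


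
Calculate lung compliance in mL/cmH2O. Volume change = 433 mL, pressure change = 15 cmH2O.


C = dV / dP
C = 433 / 15
C = 28.87 mL/cmH2O


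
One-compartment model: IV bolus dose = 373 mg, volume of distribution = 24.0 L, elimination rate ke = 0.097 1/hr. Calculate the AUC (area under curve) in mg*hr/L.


C0 = Dose/Vd = 373/24.0 = 15.5417 mg/L
AUC = C0/ke = 15.5417/0.097
AUC = 160.2 mg*hr/L


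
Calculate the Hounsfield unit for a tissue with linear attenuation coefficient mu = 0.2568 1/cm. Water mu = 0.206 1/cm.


HU = ((mu_tissue - mu_water) / mu_water) * 1000
HU = ((0.2568 - 0.206) / 0.206) * 1000
HU = 246.6


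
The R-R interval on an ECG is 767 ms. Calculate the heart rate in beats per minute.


HR = 60 / RR_interval(s)
RR = 767 ms = 0.767 s
HR = 60 / 0.767 = 78.23 bpm


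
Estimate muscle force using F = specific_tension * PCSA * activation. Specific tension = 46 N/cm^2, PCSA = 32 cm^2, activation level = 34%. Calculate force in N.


F = sigma * PCSA * activation
F = 46 * 32 * 0.34
F = 500.5 N


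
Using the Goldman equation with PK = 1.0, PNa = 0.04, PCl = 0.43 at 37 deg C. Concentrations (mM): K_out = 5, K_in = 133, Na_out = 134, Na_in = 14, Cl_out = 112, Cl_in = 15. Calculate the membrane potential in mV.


Vm = (RT/F)*ln((PK*Ko + PNa*Nao + PCl*Cli)/(PK*Ki + PNa*Nai + PCl*Clo))
Numer = 16.81, Denom = 181.72
Vm = -63.62 mV


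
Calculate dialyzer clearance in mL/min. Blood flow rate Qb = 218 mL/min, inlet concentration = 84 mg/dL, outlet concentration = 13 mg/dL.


K = Qb * (Cb_in - Cb_out) / Cb_in
K = 218 * (84 - 13) / 84
K = 184.3 mL/min


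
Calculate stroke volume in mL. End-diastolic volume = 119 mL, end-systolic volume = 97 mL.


SV = EDV - ESV
SV = 119 - 97
SV = 22 mL


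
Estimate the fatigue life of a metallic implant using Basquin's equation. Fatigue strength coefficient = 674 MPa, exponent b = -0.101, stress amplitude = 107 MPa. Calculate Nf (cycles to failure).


sigma_a = sigma_f' * (2Nf)^b
2Nf = (sigma_a/sigma_f')^(1/b)
2Nf = (107/674)^(1/-0.101)
2Nf = 81964339
Nf = 4.0982e+07


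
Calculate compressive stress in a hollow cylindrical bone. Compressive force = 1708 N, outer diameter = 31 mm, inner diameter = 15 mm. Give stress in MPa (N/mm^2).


A = pi*(r_o^2 - r_i^2)
r_o = 15.5 mm, r_i = 7.5 mm
A = 578.053 mm^2
sigma = F/A = 1708 / 578.053
sigma = 2.955 MPa


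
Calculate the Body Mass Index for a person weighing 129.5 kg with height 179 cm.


BMI = weight / height^2
height = 179 cm = 1.79 m
BMI = 129.5 / 1.79^2
BMI = 40.42 kg/m^2


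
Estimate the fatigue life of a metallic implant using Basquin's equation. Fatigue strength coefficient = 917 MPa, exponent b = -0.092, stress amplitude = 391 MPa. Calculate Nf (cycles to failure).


sigma_a = sigma_f' * (2Nf)^b
2Nf = (sigma_a/sigma_f')^(1/b)
2Nf = (391/917)^(1/-0.092)
2Nf = 10564.097
Nf = 5282


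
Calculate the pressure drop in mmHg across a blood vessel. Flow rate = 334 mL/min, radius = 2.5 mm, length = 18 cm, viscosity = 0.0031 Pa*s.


dP = 8*mu*L*Q / (pi*r^4)
Q = 334 mL/min = 5.56667e-06 m^3/s
dP = 202.493 Pa = 202.493 / 133.322 mmHg = 1.519 mmHg


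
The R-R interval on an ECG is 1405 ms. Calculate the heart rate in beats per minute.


HR = 60 / RR_interval(s)
RR = 1405 ms = 1.405 s
HR = 60 / 1.405 = 42.7 bpm


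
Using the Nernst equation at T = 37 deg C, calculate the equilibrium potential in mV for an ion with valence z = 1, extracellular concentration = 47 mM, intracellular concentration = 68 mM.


E = (RT/(zF)) * ln(C_out/C_in)
T = 37 + 273.15 = 310.15 K
E = (8.314 * 310.15 / (1 * 96485)) * ln(47/68)
E = -9.871 mV


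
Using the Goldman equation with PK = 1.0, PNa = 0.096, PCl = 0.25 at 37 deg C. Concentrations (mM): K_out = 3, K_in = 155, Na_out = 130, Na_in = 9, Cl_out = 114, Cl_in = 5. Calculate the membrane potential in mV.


Vm = (RT/F)*ln((PK*Ko + PNa*Nao + PCl*Cli)/(PK*Ki + PNa*Nai + PCl*Clo))
Numer = 16.73, Denom = 184.364
Vm = -64.13 mV


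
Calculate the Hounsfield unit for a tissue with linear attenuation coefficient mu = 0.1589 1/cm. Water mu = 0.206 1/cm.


HU = ((mu_tissue - mu_water) / mu_water) * 1000
HU = ((0.1589 - 0.206) / 0.206) * 1000
HU = -228.6


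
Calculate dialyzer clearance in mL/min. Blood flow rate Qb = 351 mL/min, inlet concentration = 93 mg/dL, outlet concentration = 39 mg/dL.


K = Qb * (Cb_in - Cb_out) / Cb_in
K = 351 * (93 - 39) / 93
K = 203.8 mL/min


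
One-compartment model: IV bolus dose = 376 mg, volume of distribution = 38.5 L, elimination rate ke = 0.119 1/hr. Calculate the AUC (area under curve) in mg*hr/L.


C0 = Dose/Vd = 376/38.5 = 9.76623 mg/L
AUC = C0/ke = 9.76623/0.119
AUC = 82.07 mg*hr/L


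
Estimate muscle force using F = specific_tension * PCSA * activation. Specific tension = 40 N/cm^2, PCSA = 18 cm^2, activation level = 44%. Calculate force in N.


F = sigma * PCSA * activation
F = 40 * 18 * 0.44
F = 316.8 N


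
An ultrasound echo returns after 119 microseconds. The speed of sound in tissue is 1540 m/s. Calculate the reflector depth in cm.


depth = c * t / 2
t = 119 us = 1.1900e-04 s
depth = 1540 * 1.1900e-04 / 2
depth = 0.09163 m = 9.163 cm


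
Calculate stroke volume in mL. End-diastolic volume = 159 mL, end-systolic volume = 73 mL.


SV = EDV - ESV
SV = 159 - 73
SV = 86 mL


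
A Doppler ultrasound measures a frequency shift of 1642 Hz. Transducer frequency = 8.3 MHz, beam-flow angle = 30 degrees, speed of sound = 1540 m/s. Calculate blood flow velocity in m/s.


v = fd * c / (2 * f0 * cos(theta))
v = 1642 * 1540 / (2 * 8.3000e+06 * cos(30))
v = 0.1759 m/s


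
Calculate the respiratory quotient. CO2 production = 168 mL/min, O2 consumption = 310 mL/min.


RQ = VCO2 / VO2
RQ = 168 / 310
RQ = 0.5419


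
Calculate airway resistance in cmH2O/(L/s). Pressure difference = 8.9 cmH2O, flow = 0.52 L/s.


R = dP / flow
R = 8.9 / 0.52
R = 17.12 cmH2O/(L/s)


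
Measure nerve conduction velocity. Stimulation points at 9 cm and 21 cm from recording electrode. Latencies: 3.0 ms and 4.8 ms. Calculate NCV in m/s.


Distance = (21 - 9) / 100 = 0.12 m
dt = (4.8 - 3.0) / 1000 = 0.0018 s
NCV = dist / dt = 66.67 m/s


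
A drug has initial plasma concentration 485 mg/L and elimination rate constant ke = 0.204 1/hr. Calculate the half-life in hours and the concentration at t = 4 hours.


t_half = ln(2) / ke = 0.693147 / 0.204 = 3.398 hr
C(t) = C0 * exp(-ke*t) = 485 * exp(-0.204*4)
C(4) = 214.5 mg/L


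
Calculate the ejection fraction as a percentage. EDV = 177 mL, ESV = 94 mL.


SV = EDV - ESV = 177 - 94 = 83 mL
EF = SV/EDV * 100 = 83/177 * 100
EF = 46.89%


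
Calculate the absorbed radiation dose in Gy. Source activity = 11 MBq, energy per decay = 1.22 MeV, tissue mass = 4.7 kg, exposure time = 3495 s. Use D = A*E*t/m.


A = 11 MBq = 1.1000e+07 Bq
E = 1.22 MeV = 1.95444e-13 J
D = A*E*t/m = 1.1000e+07*1.95444e-13*3495/4.7
D = 0.001599 Gy


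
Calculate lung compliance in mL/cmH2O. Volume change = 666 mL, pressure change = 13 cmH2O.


C = dV / dP
C = 666 / 13
C = 51.23 mL/cmH2O


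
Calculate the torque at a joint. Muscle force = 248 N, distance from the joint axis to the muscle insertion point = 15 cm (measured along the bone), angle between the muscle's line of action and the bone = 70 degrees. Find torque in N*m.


Torque = F * d * sin(theta)   (moment arm = d*sin(theta))
d = 15 cm = 0.15 m
Torque = 248 * 0.15 * sin(70)
Torque = 34.96 N*m


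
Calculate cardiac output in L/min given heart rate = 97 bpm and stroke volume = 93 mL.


CO = HR * SV
CO = 97 * 93 / 1000
CO = 9.021 L/min


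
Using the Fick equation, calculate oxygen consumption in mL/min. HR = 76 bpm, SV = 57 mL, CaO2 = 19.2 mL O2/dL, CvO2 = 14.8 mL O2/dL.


CO = HR*SV = 76*57/1000 = 4.332 L/min
a-v O2 diff = 19.2 - 14.8 = 4.4 mL/dL
VO2 = CO * (CaO2-CvO2) * 10 dL/L
VO2 = 4.332 * 4.4 * 10
VO2 = 190.6 mL/min


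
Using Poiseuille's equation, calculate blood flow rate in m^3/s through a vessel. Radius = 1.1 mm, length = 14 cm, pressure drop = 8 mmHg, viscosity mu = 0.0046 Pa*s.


Q = pi*r^4*dP / (8*mu*L)
r = 0.0011 m, L = 0.14 m
dP = 8 mmHg = 1066.576 Pa
Q = 9.5222e-07 m^3/s


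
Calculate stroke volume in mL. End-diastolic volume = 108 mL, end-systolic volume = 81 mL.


SV = EDV - ESV
SV = 108 - 81
SV = 27 mL


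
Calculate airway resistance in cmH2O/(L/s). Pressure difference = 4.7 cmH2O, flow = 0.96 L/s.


R = dP / flow
R = 4.7 / 0.96
R = 4.896 cmH2O/(L/s)


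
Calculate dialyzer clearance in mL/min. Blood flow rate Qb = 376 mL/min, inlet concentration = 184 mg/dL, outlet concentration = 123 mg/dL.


K = Qb * (Cb_in - Cb_out) / Cb_in
K = 376 * (184 - 123) / 184
K = 124.7 mL/min


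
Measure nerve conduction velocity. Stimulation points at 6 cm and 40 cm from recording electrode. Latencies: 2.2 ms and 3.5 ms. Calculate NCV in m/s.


Distance = (40 - 6) / 100 = 0.34 m
dt = (3.5 - 2.2) / 1000 = 0.0013 s
NCV = dist / dt = 261.5 m/s


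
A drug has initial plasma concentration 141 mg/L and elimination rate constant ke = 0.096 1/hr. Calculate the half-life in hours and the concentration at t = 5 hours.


t_half = ln(2) / ke = 0.693147 / 0.096 = 7.22 hr
C(t) = C0 * exp(-ke*t) = 141 * exp(-0.096*5)
C(5) = 87.25 mg/L


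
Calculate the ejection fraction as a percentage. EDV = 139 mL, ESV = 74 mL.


SV = EDV - ESV = 139 - 74 = 65 mL
EF = SV/EDV * 100 = 65/139 * 100
EF = 46.76%


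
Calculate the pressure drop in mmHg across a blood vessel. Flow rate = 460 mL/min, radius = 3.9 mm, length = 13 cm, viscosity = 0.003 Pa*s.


dP = 8*mu*L*Q / (pi*r^4)
Q = 460 mL/min = 7.66667e-06 m^3/s
dP = 32.9119 Pa = 32.9119 / 133.322 mmHg = 0.2469 mmHg


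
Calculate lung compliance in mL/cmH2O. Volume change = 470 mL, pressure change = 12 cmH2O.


C = dV / dP
C = 470 / 12
C = 39.17 mL/cmH2O


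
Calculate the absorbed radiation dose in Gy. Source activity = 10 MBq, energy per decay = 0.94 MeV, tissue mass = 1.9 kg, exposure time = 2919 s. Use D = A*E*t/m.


A = 10 MBq = 1.0000e+07 Bq
E = 0.94 MeV = 1.50588e-13 J
D = A*E*t/m = 1.0000e+07*1.50588e-13*2919/1.9
D = 0.002314 Gy


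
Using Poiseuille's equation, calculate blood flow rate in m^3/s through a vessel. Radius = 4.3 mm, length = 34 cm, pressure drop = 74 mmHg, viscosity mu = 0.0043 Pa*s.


Q = pi*r^4*dP / (8*mu*L)
r = 0.0043 m, L = 0.34 m
dP = 74 mmHg = 9865.828 Pa
Q = 9.0598e-04 m^3/s


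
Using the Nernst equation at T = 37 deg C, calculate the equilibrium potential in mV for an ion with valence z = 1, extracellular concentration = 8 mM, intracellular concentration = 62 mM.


E = (RT/(zF)) * ln(C_out/C_in)
T = 37 + 273.15 = 310.15 K
E = (8.314 * 310.15 / (1 * 96485)) * ln(8/62)
E = -54.73 mV


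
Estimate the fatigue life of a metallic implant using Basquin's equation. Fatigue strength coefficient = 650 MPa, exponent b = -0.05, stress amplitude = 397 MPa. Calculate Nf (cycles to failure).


sigma_a = sigma_f' * (2Nf)^b
2Nf = (sigma_a/sigma_f')^(1/b)
2Nf = (397/650)^(1/-0.05)
2Nf = 19162.713
Nf = 9581


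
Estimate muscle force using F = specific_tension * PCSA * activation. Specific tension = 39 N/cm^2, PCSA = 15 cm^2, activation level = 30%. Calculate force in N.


F = sigma * PCSA * activation
F = 39 * 15 * 0.3
F = 175.5 N


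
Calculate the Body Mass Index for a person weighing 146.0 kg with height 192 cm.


BMI = weight / height^2
height = 192 cm = 1.92 m
BMI = 146.0 / 1.92^2
BMI = 39.61 kg/m^2


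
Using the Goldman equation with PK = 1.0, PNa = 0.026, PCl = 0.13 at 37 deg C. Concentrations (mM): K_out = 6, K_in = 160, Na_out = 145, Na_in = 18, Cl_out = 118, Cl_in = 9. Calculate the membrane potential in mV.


Vm = (RT/F)*ln((PK*Ko + PNa*Nao + PCl*Cli)/(PK*Ki + PNa*Nai + PCl*Clo))
Numer = 10.94, Denom = 175.808
Vm = -74.22 mV


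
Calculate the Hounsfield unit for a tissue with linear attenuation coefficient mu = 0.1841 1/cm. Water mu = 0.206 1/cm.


HU = ((mu_tissue - mu_water) / mu_water) * 1000
HU = ((0.1841 - 0.206) / 0.206) * 1000
HU = -106.3


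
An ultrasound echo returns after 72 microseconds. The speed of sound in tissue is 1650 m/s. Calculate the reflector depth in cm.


depth = c * t / 2
t = 72 us = 7.2000e-05 s
depth = 1650 * 7.2000e-05 / 2
depth = 0.0594 m = 5.94 cm


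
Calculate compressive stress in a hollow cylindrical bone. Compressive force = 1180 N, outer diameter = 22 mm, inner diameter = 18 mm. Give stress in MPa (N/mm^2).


A = pi*(r_o^2 - r_i^2)
r_o = 11 mm, r_i = 9 mm
A = 125.664 mm^2
sigma = F/A = 1180 / 125.664
sigma = 9.39 MPa


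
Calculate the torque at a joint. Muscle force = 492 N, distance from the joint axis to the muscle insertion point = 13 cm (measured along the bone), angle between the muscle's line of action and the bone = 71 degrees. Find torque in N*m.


Torque = F * d * sin(theta)   (moment arm = d*sin(theta))
d = 13 cm = 0.13 m
Torque = 492 * 0.13 * sin(71)
Torque = 60.48 N*m


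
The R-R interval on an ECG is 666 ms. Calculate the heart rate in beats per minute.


HR = 60 / RR_interval(s)
RR = 666 ms = 0.666 s
HR = 60 / 0.666 = 90.09 bpm


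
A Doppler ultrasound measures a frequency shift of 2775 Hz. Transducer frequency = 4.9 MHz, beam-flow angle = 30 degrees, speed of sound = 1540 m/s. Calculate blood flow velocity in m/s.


v = fd * c / (2 * f0 * cos(theta))
v = 2775 * 1540 / (2 * 4.9000e+06 * cos(30))
v = 0.5035 m/s


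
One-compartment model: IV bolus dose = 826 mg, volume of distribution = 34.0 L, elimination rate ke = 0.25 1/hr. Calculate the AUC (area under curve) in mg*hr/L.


C0 = Dose/Vd = 826/34.0 = 24.2941 mg/L
AUC = C0/ke = 24.2941/0.25
AUC = 97.18 mg*hr/L


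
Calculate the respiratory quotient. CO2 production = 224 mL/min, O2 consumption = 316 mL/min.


RQ = VCO2 / VO2
RQ = 224 / 316
RQ = 0.7089


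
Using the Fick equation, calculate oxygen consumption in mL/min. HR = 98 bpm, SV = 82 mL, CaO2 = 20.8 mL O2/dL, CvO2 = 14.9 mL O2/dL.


CO = HR*SV = 98*82/1000 = 8.036 L/min
a-v O2 diff = 20.8 - 14.9 = 5.9 mL/dL
VO2 = CO * (CaO2-CvO2) * 10 dL/L
VO2 = 8.036 * 5.9 * 10
VO2 = 474.1 mL/min


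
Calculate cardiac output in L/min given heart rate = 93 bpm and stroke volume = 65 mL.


CO = HR * SV
CO = 93 * 65 / 1000
CO = 6.045 L/min


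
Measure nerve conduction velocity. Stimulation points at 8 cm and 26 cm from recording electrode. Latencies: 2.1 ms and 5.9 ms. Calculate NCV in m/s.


Distance = (26 - 8) / 100 = 0.18 m
dt = (5.9 - 2.1) / 1000 = 0.0038 s
NCV = dist / dt = 47.37 m/s


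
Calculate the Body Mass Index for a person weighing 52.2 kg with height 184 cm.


BMI = weight / height^2
height = 184 cm = 1.84 m
BMI = 52.2 / 1.84^2
BMI = 15.42 kg/m^2


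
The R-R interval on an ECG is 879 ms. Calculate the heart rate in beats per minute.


HR = 60 / RR_interval(s)
RR = 879 ms = 0.879 s
HR = 60 / 0.879 = 68.26 bpm


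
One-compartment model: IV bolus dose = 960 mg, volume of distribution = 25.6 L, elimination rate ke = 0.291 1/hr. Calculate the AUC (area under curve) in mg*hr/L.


C0 = Dose/Vd = 960/25.6 = 37.5 mg/L
AUC = C0/ke = 37.5/0.291
AUC = 128.9 mg*hr/L


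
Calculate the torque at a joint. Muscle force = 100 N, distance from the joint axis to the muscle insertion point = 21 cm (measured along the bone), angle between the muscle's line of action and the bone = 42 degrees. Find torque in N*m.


Torque = F * d * sin(theta)   (moment arm = d*sin(theta))
d = 21 cm = 0.21 m
Torque = 100 * 0.21 * sin(42)
Torque = 14.05 N*m


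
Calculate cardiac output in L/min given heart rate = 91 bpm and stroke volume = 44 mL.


CO = HR * SV
CO = 91 * 44 / 1000
CO = 4.004 L/min


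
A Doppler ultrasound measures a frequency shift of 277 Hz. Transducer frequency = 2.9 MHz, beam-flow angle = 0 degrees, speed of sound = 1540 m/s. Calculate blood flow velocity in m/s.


v = fd * c / (2 * f0 * cos(theta))
v = 277 * 1540 / (2 * 2.9000e+06 * cos(0))
v = 0.07355 m/s


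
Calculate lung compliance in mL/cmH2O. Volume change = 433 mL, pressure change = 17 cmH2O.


C = dV / dP
C = 433 / 17
C = 25.47 mL/cmH2O


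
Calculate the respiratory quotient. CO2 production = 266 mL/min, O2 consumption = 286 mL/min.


RQ = VCO2 / VO2
RQ = 266 / 286
RQ = 0.9301


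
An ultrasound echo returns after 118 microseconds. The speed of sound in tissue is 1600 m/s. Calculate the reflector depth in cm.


depth = c * t / 2
t = 118 us = 1.1800e-04 s
depth = 1600 * 1.1800e-04 / 2
depth = 0.0944 m = 9.44 cm


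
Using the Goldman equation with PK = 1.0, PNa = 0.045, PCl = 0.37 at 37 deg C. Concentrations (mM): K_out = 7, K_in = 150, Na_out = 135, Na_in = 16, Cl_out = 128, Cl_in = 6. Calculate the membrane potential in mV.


Vm = (RT/F)*ln((PK*Ko + PNa*Nao + PCl*Cli)/(PK*Ki + PNa*Nai + PCl*Clo))
Numer = 15.295, Denom = 198.08
Vm = -68.45 mV


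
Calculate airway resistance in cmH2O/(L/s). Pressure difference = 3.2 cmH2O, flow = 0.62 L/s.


R = dP / flow
R = 3.2 / 0.62
R = 5.161 cmH2O/(L/s)


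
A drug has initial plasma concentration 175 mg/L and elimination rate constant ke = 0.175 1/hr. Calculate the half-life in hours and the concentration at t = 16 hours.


t_half = ln(2) / ke = 0.693147 / 0.175 = 3.961 hr
C(t) = C0 * exp(-ke*t) = 175 * exp(-0.175*16)
C(16) = 10.64 mg/L


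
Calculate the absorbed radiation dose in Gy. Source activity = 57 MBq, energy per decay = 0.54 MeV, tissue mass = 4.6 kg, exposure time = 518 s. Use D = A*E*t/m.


A = 57 MBq = 5.7000e+07 Bq
E = 0.54 MeV = 8.6508e-14 J
D = A*E*t/m = 5.7000e+07*8.6508e-14*518/4.6
D = 5.5527e-04 Gy


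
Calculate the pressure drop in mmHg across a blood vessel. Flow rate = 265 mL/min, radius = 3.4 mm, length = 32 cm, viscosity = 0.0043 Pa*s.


dP = 8*mu*L*Q / (pi*r^4)
Q = 265 mL/min = 4.41667e-06 m^3/s
dP = 115.808 Pa = 115.808 / 133.322 mmHg = 0.8686 mmHg


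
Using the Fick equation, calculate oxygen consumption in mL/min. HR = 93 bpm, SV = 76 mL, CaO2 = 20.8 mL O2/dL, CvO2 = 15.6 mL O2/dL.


CO = HR*SV = 93*76/1000 = 7.068 L/min
a-v O2 diff = 20.8 - 15.6 = 5.2 mL/dL
VO2 = CO * (CaO2-CvO2) * 10 dL/L
VO2 = 7.068 * 5.2 * 10
VO2 = 367.5 mL/min
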